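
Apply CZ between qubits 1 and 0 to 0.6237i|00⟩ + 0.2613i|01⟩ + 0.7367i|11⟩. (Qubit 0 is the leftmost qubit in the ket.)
0.6237i|00⟩ + 0.2613i|01⟩ - 0.7367i|11⟩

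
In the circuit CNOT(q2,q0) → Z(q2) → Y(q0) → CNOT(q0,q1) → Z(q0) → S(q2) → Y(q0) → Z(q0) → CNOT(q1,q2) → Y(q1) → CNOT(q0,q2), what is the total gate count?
11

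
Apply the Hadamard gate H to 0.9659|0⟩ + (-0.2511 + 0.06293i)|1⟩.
(0.5054 + 0.0445i)|0⟩ + (0.8605 - 0.0445i)|1⟩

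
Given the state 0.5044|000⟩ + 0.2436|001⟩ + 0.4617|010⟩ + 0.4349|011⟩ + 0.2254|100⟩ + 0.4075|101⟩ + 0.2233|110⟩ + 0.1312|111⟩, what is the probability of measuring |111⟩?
0.01721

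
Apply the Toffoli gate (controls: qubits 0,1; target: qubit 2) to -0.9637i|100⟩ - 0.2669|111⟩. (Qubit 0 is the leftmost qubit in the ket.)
-0.9637i|100⟩ - 0.2669|110⟩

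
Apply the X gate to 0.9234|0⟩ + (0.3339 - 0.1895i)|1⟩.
(0.3339 - 0.1895i)|0⟩ + 0.9234|1⟩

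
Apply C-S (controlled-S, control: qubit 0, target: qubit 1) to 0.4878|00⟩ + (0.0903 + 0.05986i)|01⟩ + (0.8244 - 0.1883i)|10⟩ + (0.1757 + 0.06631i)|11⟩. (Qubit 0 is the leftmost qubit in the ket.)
0.4878|00⟩ + (0.0903 + 0.05986i)|01⟩ + (0.8244 - 0.1883i)|10⟩ + (-0.06631 + 0.1757i)|11⟩

C-S leaves the control-|0⟩ kets |00⟩, |01⟩ unchanged and applies S to qubit 1 on the control-|1⟩ pair (|10⟩, |11⟩).
S = [[1, 0], [0, i]].
With a = amp(|10⟩) = (0.8244 - 0.1883i) and b = amp(|11⟩) = (0.1757 + 0.06631i):
new amp(|10⟩) = (1)·a = (0.8244 - 0.1883i)
new amp(|11⟩) = (i)·b = (-0.06631 + 0.1757i)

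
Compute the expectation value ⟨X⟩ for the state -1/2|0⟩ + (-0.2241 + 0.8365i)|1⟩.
0.2241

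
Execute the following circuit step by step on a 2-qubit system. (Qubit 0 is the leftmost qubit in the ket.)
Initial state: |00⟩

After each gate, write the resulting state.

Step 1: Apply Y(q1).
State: i|01⟩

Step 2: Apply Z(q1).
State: -i|01⟩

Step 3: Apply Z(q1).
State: i|01⟩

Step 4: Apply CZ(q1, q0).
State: i|01⟩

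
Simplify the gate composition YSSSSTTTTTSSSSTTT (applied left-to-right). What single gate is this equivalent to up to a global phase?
Y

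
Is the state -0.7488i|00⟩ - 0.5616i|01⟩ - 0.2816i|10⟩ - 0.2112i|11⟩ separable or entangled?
Separable

Writing the state as a|00⟩ + b|01⟩ + c|10⟩ + d|11⟩, it is a product state iff ad − bc = 0.
Here (a, b, c, d) = (-0.7488i, -0.5616i, -0.2816i, -0.2112i): ad − bc = (-0.7488i)(-0.2112i) − (-0.5616i)(-0.2816i) = 0, so the state is separable.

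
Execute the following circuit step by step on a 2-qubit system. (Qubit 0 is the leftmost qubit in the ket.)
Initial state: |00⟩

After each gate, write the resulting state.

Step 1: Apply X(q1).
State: |01⟩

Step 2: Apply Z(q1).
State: -|01⟩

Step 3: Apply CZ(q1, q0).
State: -|01⟩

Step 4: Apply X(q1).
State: -|00⟩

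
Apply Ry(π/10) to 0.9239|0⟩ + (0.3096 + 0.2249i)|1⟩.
(0.8641 - 0.03518i)|0⟩ + (0.4503 + 0.2221i)|1⟩

Ry(π/10) = [[cos(θ/2), −sin(θ/2)], [sin(θ/2), cos(θ/2)]]; θ = π/10, cos(θ/2) ≈ 0.987688, sin(θ/2) ≈ 0.156434.
With a = amp(|0⟩) = 0.9239 and b = amp(|1⟩) = (0.3096 + 0.2249i):
new amp(|0⟩) = (0.987688)·a + (-0.156434)·b = (0.8641 - 0.03518i)
new amp(|1⟩) = (0.156434)·a + (0.987688)·b = (0.4503 + 0.2221i)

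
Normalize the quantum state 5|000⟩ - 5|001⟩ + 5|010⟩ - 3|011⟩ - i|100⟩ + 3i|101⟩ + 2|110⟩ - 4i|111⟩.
0.4683|000⟩ - 0.4683|001⟩ + 0.4683|010⟩ - 0.281|011⟩ - 0.09366i|100⟩ + 0.281i|101⟩ + 0.1873|110⟩ - 0.3746i|111⟩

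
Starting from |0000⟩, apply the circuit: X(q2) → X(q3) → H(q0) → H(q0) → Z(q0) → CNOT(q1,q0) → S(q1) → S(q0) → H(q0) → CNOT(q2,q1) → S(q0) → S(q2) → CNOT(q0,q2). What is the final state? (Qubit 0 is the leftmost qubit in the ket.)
(1/√2)i|0111⟩ - 1/√2|1101⟩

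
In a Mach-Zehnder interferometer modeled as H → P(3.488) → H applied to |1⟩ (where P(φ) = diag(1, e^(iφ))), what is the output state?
(0.9703 + 0.1698i)|0⟩ + (0.0297 - 0.1698i)|1⟩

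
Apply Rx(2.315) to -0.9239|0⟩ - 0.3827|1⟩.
(-0.3711 + 0.3505i)|0⟩ + (-0.1537 + 0.8461i)|1⟩

Rx(2.315) = [[cos(θ/2), −i·sin(θ/2)], [−i·sin(θ/2), cos(θ/2)]]; θ = 2.315, cos(θ/2) ≈ 0.40163, sin(θ/2) ≈ 0.915802.
With a = amp(|0⟩) = -0.9239 and b = amp(|1⟩) = -0.3827:
new amp(|0⟩) = (0.40163)·a + (-0.915802i)·b = (-0.3711 + 0.3505i)
new amp(|1⟩) = (-0.915802i)·a + (0.40163)·b = (-0.1537 + 0.8461i)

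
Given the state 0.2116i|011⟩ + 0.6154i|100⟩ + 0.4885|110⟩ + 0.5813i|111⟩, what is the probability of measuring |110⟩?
0.2386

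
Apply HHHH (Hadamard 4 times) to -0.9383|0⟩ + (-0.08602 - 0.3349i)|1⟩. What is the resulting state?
-0.9383|0⟩ + (-0.08602 - 0.3349i)|1⟩

H² = I, so an even number of Hadamards cancels: H^4 = I and the state is unchanged.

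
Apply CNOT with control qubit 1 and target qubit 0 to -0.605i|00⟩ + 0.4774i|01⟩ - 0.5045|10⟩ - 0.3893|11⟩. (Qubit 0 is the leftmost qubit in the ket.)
-0.605i|00⟩ - 0.3893|01⟩ - 0.5045|10⟩ + 0.4774i|11⟩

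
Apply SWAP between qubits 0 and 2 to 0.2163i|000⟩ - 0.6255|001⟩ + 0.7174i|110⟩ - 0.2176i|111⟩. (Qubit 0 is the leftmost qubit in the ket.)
0.2163i|000⟩ + 0.7174i|011⟩ - 0.6255|100⟩ - 0.2176i|111⟩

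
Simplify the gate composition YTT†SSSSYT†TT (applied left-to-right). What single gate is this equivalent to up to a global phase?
T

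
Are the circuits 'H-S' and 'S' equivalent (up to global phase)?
No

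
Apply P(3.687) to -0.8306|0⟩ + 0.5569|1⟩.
-0.8306|0⟩ + (-0.4761 - 0.2889i)|1⟩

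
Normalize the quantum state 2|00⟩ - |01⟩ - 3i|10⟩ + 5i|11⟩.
0.3203|00⟩ - 0.1601|01⟩ - 0.4804i|10⟩ + 0.8006i|11⟩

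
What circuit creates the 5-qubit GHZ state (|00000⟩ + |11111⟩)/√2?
H(q0) → CNOT(q0,q1) → CNOT(q0,q2) → CNOT(q0,q3) → CNOT(q0,q4)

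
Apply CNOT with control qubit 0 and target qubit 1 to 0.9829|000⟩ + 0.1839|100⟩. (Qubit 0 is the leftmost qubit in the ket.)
0.9829|000⟩ + 0.1839|110⟩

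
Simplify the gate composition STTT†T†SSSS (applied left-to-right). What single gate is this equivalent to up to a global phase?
S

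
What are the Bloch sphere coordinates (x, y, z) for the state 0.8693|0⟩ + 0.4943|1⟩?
(0.8594, 0, 0.5114)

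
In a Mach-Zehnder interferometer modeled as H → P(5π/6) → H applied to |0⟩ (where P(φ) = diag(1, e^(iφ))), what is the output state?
(0.06699 + 0.25i)|0⟩ + (0.933 - 0.25i)|1⟩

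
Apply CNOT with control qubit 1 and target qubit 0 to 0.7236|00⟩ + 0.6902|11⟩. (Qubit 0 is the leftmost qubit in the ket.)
0.7236|00⟩ + 0.6902|01⟩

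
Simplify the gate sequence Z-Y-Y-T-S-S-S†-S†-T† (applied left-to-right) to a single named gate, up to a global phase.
Z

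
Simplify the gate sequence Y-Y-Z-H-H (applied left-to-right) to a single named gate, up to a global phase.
Z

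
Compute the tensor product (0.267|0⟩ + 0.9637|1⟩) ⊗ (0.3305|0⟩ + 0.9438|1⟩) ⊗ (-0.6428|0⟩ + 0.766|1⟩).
-0.05672|000⟩ + 0.06759|001⟩ - 0.162|010⟩ + 0.193|011⟩ - 0.2047|100⟩ + 0.244|101⟩ - 0.5847|110⟩ + 0.6967|111⟩

amp(|b₁b₂…⟩) = product of the factor amplitudes for bits b₁, b₂, …; only kets whose every factor amplitude is nonzero survive.
|000⟩: (0.267)(0.3305)(-0.6428) = -0.05672
|001⟩: (0.267)(0.3305)(0.766) = 0.06759
|010⟩: (0.267)(0.9438)(-0.6428) = -0.162
|011⟩: (0.267)(0.9438)(0.766) = 0.193
|100⟩: (0.9637)(0.3305)(-0.6428) = -0.2047
|101⟩: (0.9637)(0.3305)(0.766) = 0.244
|110⟩: (0.9637)(0.9438)(-0.6428) = -0.5847
|111⟩: (0.9637)(0.9438)(0.766) = 0.6967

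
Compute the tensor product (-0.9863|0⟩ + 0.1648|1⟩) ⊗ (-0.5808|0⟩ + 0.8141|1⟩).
0.5728|00⟩ - 0.8029|01⟩ - 0.09572|10⟩ + 0.1342|11⟩

amp(|b₁b₂…⟩) = product of the factor amplitudes for bits b₁, b₂, …; only kets whose every factor amplitude is nonzero survive.
|00⟩: (-0.9863)(-0.5808) = 0.5728
|01⟩: (-0.9863)(0.8141) = -0.8029
|10⟩: (0.1648)(-0.5808) = -0.09572
|11⟩: (0.1648)(0.8141) = 0.1342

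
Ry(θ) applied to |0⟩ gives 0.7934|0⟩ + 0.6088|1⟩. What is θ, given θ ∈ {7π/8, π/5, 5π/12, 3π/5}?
5π/12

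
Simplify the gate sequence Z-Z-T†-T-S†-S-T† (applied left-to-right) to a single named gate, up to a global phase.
T†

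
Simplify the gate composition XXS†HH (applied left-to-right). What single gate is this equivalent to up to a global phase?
S†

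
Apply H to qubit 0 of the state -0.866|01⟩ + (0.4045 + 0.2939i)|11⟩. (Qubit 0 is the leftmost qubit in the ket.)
(-0.3263 + 0.2078i)|01⟩ + (-0.8984 - 0.2078i)|11⟩

H on qubit 0 mixes each pair of kets that differ only in qubit 0: amplitudes (a, b) of (|…0…⟩, |…1…⟩) become ((a + b)/√2, (a − b)/√2). Kets absent from the input have amplitude 0.
(|01⟩, |11⟩): (a, b) = (-0.866, (0.4045 + 0.2939i)) → ((-0.3263 + 0.2078i), (-0.8984 - 0.2078i))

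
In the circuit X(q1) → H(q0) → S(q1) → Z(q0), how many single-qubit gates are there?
4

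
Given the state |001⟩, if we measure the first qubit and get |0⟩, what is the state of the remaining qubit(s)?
|01⟩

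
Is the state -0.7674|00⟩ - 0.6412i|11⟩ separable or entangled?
Entangled

Writing the state as a|00⟩ + b|01⟩ + c|10⟩ + d|11⟩, it is a product state iff ad − bc = 0.
Here (a, b, c, d) = (-0.7674, 0, 0, -0.6412i): ad − bc = (-0.7674)(-0.6412i) − (0)(0) = 0.4921i ≠ 0, so the state is entangled.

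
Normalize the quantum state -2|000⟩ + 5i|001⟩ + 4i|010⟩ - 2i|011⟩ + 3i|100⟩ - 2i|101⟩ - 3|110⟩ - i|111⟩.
-0.2357|000⟩ + 0.5893i|001⟩ + 0.4714i|010⟩ - 0.2357i|011⟩ + (1/√8)i|100⟩ - 0.2357i|101⟩ - 1/√8|110⟩ - 0.1179i|111⟩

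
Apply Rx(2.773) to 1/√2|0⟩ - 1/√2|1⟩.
(0.1296 + 0.6951i)|0⟩ + (-0.1296 - 0.6951i)|1⟩

Rx(2.773) = [[cos(θ/2), −i·sin(θ/2)], [−i·sin(θ/2), cos(θ/2)]]; θ = 2.773, cos(θ/2) ≈ 0.183255, sin(θ/2) ≈ 0.983065.
With a = amp(|0⟩) = 1/√2 and b = amp(|1⟩) = -1/√2:
new amp(|0⟩) = (0.183255)·a + (-0.983065i)·b = (0.1296 + 0.6951i)
new amp(|1⟩) = (-0.983065i)·a + (0.183255)·b = (-0.1296 - 0.6951i)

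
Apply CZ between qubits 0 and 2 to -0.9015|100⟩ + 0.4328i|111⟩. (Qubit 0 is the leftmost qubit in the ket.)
-0.9015|100⟩ - 0.4328i|111⟩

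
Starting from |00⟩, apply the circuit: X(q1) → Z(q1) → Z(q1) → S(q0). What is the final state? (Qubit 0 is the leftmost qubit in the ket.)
|01⟩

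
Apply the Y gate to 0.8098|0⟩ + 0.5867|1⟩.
-0.5867i|0⟩ + 0.8098i|1⟩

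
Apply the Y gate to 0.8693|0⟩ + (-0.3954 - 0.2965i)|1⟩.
(-0.2965 + 0.3954i)|0⟩ + 0.8693i|1⟩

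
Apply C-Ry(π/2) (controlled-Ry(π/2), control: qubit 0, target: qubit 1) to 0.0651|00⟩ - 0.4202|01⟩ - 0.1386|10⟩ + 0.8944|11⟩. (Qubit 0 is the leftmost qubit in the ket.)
0.0651|00⟩ - 0.4202|01⟩ - 0.7304|10⟩ + 0.5344|11⟩

C-Ry(π/2) leaves the control-|0⟩ kets |00⟩, |01⟩ unchanged and applies Ry(π/2) to qubit 1 on the control-|1⟩ pair (|10⟩, |11⟩).
Ry(π/2) = [[cos(θ/2), −sin(θ/2)], [sin(θ/2), cos(θ/2)]]; θ = π/2, cos(θ/2) ≈ 0.707107, sin(θ/2) ≈ 0.707107.
With a = amp(|10⟩) = -0.1386 and b = amp(|11⟩) = 0.8944:
new amp(|10⟩) = (0.707107)·a + (-0.707107)·b = -0.7304
new amp(|11⟩) = (0.707107)·a + (0.707107)·b = 0.5344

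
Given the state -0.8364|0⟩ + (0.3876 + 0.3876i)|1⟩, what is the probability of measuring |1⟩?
0.3005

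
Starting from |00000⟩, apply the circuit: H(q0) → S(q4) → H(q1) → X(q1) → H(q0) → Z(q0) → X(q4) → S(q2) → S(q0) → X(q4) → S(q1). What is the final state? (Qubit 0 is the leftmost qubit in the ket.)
1/√2|00000⟩ + (1/√2)i|01000⟩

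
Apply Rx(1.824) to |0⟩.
0.6122|0⟩ - 0.7907i|1⟩

Rx(1.824) = [[cos(θ/2), −i·sin(θ/2)], [−i·sin(θ/2), cos(θ/2)]]; θ = 1.824, cos(θ/2) ≈ 0.612166, sin(θ/2) ≈ 0.79073.
With a = amp(|0⟩) = 1 and b = amp(|1⟩) = 0:
new amp(|0⟩) = (0.612166)·a + (-0.79073i)·b = 0.6122
new amp(|1⟩) = (-0.79073i)·a + (0.612166)·b = -0.7907i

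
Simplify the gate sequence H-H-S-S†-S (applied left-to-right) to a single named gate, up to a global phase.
S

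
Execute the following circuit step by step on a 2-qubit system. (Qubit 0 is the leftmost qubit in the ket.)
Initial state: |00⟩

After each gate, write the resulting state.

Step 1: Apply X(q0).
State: |10⟩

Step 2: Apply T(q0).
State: (1/√2 + (1/√2)i)|10⟩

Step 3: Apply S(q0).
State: (-1/√2 + (1/√2)i)|10⟩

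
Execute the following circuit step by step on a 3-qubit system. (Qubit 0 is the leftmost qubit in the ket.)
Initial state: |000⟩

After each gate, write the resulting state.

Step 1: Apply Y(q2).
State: i|001⟩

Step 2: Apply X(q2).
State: i|000⟩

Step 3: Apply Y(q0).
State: -|100⟩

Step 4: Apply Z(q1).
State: -|100⟩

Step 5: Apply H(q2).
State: -1/√2|100⟩ - 1/√2|101⟩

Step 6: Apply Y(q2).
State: (1/√2)i|100⟩ - (1/√2)i|101⟩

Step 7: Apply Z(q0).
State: -(1/√2)i|100⟩ + (1/√2)i|101⟩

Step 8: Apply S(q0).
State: 1/√2|100⟩ - 1/√2|101⟩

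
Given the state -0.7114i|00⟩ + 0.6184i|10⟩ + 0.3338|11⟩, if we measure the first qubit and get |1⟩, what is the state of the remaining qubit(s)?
0.88i|0⟩ + 0.475|1⟩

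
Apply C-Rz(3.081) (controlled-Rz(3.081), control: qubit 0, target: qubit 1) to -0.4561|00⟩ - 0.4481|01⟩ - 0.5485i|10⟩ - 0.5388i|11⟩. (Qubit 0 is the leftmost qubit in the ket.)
-0.4561|00⟩ - 0.4481|01⟩ + (-0.5482 - 0.01661i)|10⟩ + (0.5386 - 0.01632i)|11⟩

C-Rz(3.081) leaves the control-|0⟩ kets |00⟩, |01⟩ unchanged and applies Rz(3.081) to qubit 1 on the control-|1⟩ pair (|10⟩, |11⟩).
Rz(3.081) = [[e^(−iθ/2), 0], [0, e^(iθ/2)]] with e^(±iθ/2) = cos(θ/2) ± i·sin(θ/2); θ = 3.081, cos(θ/2) ≈ 0.0302917, sin(θ/2) ≈ 0.999541.
With a = amp(|10⟩) = -0.5485i and b = amp(|11⟩) = -0.5388i:
new amp(|10⟩) = (0.0302917 - 0.999541i)·a = (-0.5482 - 0.01661i)
new amp(|11⟩) = (0.0302917 + 0.999541i)·b = (0.5386 - 0.01632i)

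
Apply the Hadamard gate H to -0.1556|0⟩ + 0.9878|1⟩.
0.5885|0⟩ - 0.8085|1⟩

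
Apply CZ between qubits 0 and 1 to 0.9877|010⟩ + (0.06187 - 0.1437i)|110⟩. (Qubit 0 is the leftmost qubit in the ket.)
0.9877|010⟩ + (-0.06187 + 0.1437i)|110⟩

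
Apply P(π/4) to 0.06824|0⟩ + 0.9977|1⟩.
0.06824|0⟩ + (0.7055 + 0.7055i)|1⟩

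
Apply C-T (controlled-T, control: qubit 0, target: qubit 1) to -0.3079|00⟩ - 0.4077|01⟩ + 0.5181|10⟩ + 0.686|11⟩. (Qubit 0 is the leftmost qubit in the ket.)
-0.3079|00⟩ - 0.4077|01⟩ + 0.5181|10⟩ + (0.4851 + 0.4851i)|11⟩

C-T leaves the control-|0⟩ kets |00⟩, |01⟩ unchanged and applies T to qubit 1 on the control-|1⟩ pair (|10⟩, |11⟩).
T = [[1, 0], [0, (1/√2 + (1/√2)i)]].
With a = amp(|10⟩) = 0.5181 and b = amp(|11⟩) = 0.686:
new amp(|10⟩) = (1)·a = 0.5181
new amp(|11⟩) = (1/√2 + (1/√2)i)·b = (0.4851 + 0.4851i)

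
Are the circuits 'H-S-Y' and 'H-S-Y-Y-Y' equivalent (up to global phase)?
Yes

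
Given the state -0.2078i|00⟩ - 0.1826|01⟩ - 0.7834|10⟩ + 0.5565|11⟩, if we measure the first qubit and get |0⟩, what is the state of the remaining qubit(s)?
-0.7512i|0⟩ - 0.6601|1⟩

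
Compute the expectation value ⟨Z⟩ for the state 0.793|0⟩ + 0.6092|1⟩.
0.2577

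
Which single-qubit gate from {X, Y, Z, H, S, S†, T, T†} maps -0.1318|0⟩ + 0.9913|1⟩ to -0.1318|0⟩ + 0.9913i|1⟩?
S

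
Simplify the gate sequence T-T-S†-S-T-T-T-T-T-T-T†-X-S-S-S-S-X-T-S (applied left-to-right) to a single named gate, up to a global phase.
S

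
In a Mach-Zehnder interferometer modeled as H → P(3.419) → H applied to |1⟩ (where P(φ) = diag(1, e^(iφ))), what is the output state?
(0.9809 + 0.1369i)|0⟩ + (0.01912 - 0.1369i)|1⟩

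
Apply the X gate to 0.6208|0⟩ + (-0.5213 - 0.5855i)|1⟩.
(-0.5213 - 0.5855i)|0⟩ + 0.6208|1⟩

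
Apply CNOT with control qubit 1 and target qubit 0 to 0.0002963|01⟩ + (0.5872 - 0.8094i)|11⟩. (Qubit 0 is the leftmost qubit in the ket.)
(0.5872 - 0.8094i)|01⟩ + 0.0002963|11⟩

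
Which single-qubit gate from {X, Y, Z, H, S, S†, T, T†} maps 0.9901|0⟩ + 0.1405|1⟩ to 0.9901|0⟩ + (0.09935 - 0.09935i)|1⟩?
T†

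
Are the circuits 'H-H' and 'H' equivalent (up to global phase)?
No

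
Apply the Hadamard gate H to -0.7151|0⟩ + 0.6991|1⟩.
-0.01131|0⟩ - |1⟩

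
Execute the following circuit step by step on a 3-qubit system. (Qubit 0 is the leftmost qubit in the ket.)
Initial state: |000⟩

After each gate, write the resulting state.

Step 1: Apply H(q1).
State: 1/√2|000⟩ + 1/√2|010⟩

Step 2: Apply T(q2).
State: 1/√2|000⟩ + 1/√2|010⟩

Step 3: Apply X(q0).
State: 1/√2|100⟩ + 1/√2|110⟩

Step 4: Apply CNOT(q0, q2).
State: 1/√2|101⟩ + 1/√2|111⟩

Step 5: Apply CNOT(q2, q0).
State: 1/√2|001⟩ + 1/√2|011⟩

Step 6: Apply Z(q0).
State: 1/√2|001⟩ + 1/√2|011⟩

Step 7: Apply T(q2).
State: (1/2 + (1/2)i)|001⟩ + (1/2 + (1/2)i)|011⟩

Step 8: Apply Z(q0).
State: (1/2 + (1/2)i)|001⟩ + (1/2 + (1/2)i)|011⟩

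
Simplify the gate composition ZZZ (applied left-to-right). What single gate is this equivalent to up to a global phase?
Z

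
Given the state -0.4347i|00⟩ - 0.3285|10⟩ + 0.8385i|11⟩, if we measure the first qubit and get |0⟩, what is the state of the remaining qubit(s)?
-i|0⟩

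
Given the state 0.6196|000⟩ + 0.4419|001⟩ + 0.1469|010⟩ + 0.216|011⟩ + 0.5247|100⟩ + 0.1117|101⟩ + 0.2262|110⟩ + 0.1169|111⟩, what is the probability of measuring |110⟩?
0.05117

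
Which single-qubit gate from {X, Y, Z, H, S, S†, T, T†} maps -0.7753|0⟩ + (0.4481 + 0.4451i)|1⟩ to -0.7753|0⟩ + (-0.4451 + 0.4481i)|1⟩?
S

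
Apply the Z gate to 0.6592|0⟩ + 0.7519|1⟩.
0.6592|0⟩ - 0.7519|1⟩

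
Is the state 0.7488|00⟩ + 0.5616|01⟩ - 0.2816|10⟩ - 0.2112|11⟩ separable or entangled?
Separable

Writing the state as a|00⟩ + b|01⟩ + c|10⟩ + d|11⟩, it is a product state iff ad − bc = 0.
Here (a, b, c, d) = (0.7488, 0.5616, -0.2816, -0.2112): ad − bc = (0.7488)(-0.2112) − (0.5616)(-0.2816) = 0, so the state is separable.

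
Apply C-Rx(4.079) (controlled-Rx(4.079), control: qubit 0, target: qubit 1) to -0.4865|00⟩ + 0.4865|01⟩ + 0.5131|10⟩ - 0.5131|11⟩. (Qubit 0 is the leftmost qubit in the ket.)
-0.4865|00⟩ + 0.4865|01⟩ + (-0.2318 + 0.4578i)|10⟩ + (0.2318 - 0.4578i)|11⟩

C-Rx(4.079) leaves the control-|0⟩ kets |00⟩, |01⟩ unchanged and applies Rx(4.079) to qubit 1 on the control-|1⟩ pair (|10⟩, |11⟩).
Rx(4.079) = [[cos(θ/2), −i·sin(θ/2)], [−i·sin(θ/2), cos(θ/2)]]; θ = 4.079, cos(θ/2) ≈ -0.45173, sin(θ/2) ≈ 0.892155.
With a = amp(|10⟩) = 0.5131 and b = amp(|11⟩) = -0.5131:
new amp(|10⟩) = (-0.45173)·a + (-0.892155i)·b = (-0.2318 + 0.4578i)
new amp(|11⟩) = (-0.892155i)·a + (-0.45173)·b = (0.2318 - 0.4578i)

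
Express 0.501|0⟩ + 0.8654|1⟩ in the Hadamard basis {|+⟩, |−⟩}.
0.9662|+⟩ - 0.2577|−⟩

With |ψ⟩ = α|0⟩ + β|1⟩, the Hadamard-basis coefficients are ⟨+|ψ⟩ = (α + β)/√2 and ⟨−|ψ⟩ = (α − β)/√2.
Here α = 0.501, β = 0.8654: (α + β)/√2 = 0.9662, (α − β)/√2 = -0.2577.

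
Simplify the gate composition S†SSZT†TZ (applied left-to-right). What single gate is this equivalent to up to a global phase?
S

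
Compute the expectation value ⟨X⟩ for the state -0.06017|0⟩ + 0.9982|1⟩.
-0.1201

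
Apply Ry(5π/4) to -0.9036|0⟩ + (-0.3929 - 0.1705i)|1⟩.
(0.7088 + 0.1575i)|0⟩ + (-0.6845 + 0.06525i)|1⟩

Ry(5π/4) = [[cos(θ/2), −sin(θ/2)], [sin(θ/2), cos(θ/2)]]; θ = 5π/4, cos(θ/2) ≈ -0.382683, sin(θ/2) ≈ 0.92388.
With a = amp(|0⟩) = -0.9036 and b = amp(|1⟩) = (-0.3929 - 0.1705i):
new amp(|0⟩) = (-0.382683)·a + (-0.92388)·b = (0.7088 + 0.1575i)
new amp(|1⟩) = (0.92388)·a + (-0.382683)·b = (-0.6845 + 0.06525i)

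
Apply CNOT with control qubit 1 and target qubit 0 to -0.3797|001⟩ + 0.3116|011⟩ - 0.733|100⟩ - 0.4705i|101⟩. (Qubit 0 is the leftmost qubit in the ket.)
-0.3797|001⟩ - 0.733|100⟩ - 0.4705i|101⟩ + 0.3116|111⟩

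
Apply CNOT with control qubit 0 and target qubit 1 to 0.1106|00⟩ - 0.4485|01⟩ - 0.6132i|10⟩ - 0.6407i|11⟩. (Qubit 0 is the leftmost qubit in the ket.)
0.1106|00⟩ - 0.4485|01⟩ - 0.6407i|10⟩ - 0.6132i|11⟩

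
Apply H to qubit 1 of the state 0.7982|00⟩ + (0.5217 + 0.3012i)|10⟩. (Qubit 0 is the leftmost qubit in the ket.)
0.5644|00⟩ + 0.5644|01⟩ + (0.3689 + 0.213i)|10⟩ + (0.3689 + 0.213i)|11⟩

H on qubit 1 mixes each pair of kets that differ only in qubit 1: amplitudes (a, b) of (|…0…⟩, |…1…⟩) become ((a + b)/√2, (a − b)/√2). Kets absent from the input have amplitude 0.
(|00⟩, |01⟩): (a, b) = (0.7982, 0) → (0.5644, 0.5644)
(|10⟩, |11⟩): (a, b) = ((0.5217 + 0.3012i), 0) → ((0.3689 + 0.213i), (0.3689 + 0.213i))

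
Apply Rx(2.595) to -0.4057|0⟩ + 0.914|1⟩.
(-0.1095 - 0.8801i)|0⟩ + (0.2467 + 0.3906i)|1⟩

Rx(2.595) = [[cos(θ/2), −i·sin(θ/2)], [−i·sin(θ/2), cos(θ/2)]]; θ = 2.595, cos(θ/2) ≈ 0.269907, sin(θ/2) ≈ 0.962886.
With a = amp(|0⟩) = -0.4057 and b = amp(|1⟩) = 0.914:
new amp(|0⟩) = (0.269907)·a + (-0.962886i)·b = (-0.1095 - 0.8801i)
new amp(|1⟩) = (-0.962886i)·a + (0.269907)·b = (0.2467 + 0.3906i)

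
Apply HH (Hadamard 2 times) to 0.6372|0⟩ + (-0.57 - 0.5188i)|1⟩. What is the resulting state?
0.6372|0⟩ + (-0.57 - 0.5188i)|1⟩

H² = I, so an even number of Hadamards cancels: H^2 = I and the state is unchanged.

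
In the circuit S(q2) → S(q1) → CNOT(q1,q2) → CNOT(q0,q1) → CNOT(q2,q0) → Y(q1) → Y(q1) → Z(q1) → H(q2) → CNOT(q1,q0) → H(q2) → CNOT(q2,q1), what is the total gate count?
12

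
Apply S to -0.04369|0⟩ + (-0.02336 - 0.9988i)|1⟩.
-0.04369|0⟩ + (0.9988 - 0.02336i)|1⟩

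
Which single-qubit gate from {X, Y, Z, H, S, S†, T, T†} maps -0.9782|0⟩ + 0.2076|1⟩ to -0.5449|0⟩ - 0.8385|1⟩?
H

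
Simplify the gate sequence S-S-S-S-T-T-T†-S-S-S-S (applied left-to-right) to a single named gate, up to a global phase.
T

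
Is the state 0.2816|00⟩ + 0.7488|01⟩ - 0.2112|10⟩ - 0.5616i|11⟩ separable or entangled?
Entangled

Writing the state as a|00⟩ + b|01⟩ + c|10⟩ + d|11⟩, it is a product state iff ad − bc = 0.
Here (a, b, c, d) = (0.2816, 0.7488, -0.2112, -0.5616i): ad − bc = (0.2816)(-0.5616i) − (0.7488)(-0.2112) = (0.1581 - 0.1581i) ≠ 0, so the state is entangled.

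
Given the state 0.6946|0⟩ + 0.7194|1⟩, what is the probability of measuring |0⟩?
0.4825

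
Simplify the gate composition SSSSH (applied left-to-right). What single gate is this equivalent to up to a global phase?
H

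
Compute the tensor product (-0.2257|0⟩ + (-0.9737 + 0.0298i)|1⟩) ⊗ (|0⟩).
-0.2257|00⟩ + (-0.9737 + 0.0298i)|10⟩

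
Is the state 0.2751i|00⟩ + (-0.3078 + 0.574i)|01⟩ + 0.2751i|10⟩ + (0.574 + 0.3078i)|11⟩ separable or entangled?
Entangled

Writing the state as a|00⟩ + b|01⟩ + c|10⟩ + d|11⟩, it is a product state iff ad − bc = 0.
Here (a, b, c, d) = (0.2751i, (-0.3078 + 0.574i), 0.2751i, (0.574 + 0.3078i)): ad − bc = (0.2751i)(0.574 + 0.3078i) − (-0.3078 + 0.574i)(0.2751i) = (0.07323 + 0.2426i) ≠ 0, so the state is entangled.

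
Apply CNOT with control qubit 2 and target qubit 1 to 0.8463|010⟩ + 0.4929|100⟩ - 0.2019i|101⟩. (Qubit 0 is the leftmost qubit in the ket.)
0.8463|010⟩ + 0.4929|100⟩ - 0.2019i|111⟩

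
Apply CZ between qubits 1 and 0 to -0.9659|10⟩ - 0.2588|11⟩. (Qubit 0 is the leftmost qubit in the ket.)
-0.9659|10⟩ + 0.2588|11⟩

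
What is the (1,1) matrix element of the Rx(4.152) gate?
-0.484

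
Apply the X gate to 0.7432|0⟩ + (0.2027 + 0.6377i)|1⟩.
(0.2027 + 0.6377i)|0⟩ + 0.7432|1⟩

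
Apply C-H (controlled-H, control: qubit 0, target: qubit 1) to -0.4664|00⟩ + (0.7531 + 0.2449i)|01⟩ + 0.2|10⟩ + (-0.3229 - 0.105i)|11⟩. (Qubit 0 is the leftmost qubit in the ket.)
-0.4664|00⟩ + (0.7531 + 0.2449i)|01⟩ + (-0.0869 - 0.07425i)|10⟩ + (0.3697 + 0.07425i)|11⟩

C-H leaves the control-|0⟩ kets |00⟩, |01⟩ unchanged and applies H to qubit 1 on the control-|1⟩ pair (|10⟩, |11⟩).
H = [[1/√2, 1/√2], [1/√2, -1/√2]].
With a = amp(|10⟩) = 0.2 and b = amp(|11⟩) = (-0.3229 - 0.105i):
new amp(|10⟩) = (1/√2)·a + (1/√2)·b = (-0.0869 - 0.07425i)
new amp(|11⟩) = (1/√2)·a + (-1/√2)·b = (0.3697 + 0.07425i)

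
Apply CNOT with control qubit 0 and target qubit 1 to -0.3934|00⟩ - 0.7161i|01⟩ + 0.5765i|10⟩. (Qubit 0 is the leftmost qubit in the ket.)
-0.3934|00⟩ - 0.7161i|01⟩ + 0.5765i|11⟩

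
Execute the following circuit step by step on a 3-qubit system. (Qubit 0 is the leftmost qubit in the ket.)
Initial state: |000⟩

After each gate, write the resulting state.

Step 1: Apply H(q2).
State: 1/√2|000⟩ + 1/√2|001⟩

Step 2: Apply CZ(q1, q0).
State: 1/√2|000⟩ + 1/√2|001⟩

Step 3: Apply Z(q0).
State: 1/√2|000⟩ + 1/√2|001⟩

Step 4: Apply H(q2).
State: |000⟩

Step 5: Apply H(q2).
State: 1/√2|000⟩ + 1/√2|001⟩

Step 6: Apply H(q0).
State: 1/2|000⟩ + 1/2|001⟩ + 1/2|100⟩ + 1/2|101⟩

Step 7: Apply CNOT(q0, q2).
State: 1/2|000⟩ + 1/2|001⟩ + 1/2|100⟩ + 1/2|101⟩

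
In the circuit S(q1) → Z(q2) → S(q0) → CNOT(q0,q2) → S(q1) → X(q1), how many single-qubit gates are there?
5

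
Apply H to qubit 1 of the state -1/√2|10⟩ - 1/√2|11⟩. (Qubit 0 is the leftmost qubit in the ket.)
-|10⟩

H on qubit 1 mixes each pair of kets that differ only in qubit 1: amplitudes (a, b) of (|…0…⟩, |…1…⟩) become ((a + b)/√2, (a − b)/√2). Kets absent from the input have amplitude 0.
(|10⟩, |11⟩): (a, b) = (-1/√2, -1/√2) → (-1, 0)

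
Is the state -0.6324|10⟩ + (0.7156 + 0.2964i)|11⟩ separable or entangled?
Separable

Writing the state as a|00⟩ + b|01⟩ + c|10⟩ + d|11⟩, it is a product state iff ad − bc = 0.
Here (a, b, c, d) = (0, 0, -0.6324, (0.7156 + 0.2964i)): ad − bc = (0)(0.7156 + 0.2964i) − (0)(-0.6324) = 0, so the state is separable.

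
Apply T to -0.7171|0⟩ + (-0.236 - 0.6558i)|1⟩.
-0.7171|0⟩ + (0.2968 - 0.6306i)|1⟩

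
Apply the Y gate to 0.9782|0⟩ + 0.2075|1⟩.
-0.2075i|0⟩ + 0.9782i|1⟩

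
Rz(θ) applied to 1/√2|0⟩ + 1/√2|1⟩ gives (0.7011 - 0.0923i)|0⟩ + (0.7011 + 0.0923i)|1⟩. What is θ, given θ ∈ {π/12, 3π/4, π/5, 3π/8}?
π/12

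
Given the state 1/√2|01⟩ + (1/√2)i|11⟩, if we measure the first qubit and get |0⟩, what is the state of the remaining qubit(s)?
|1⟩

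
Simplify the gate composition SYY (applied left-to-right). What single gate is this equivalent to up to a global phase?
S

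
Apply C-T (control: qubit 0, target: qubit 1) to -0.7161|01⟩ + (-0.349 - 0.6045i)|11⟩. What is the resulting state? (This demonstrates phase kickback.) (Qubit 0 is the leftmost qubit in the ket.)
-0.7161|01⟩ + (0.1807 - 0.6742i)|11⟩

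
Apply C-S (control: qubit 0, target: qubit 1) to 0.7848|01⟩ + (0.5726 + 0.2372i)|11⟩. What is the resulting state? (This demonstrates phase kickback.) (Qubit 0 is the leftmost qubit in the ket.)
0.7848|01⟩ + (-0.2372 + 0.5726i)|11⟩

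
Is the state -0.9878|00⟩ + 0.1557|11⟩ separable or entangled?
Entangled

Writing the state as a|00⟩ + b|01⟩ + c|10⟩ + d|11⟩, it is a product state iff ad − bc = 0.
Here (a, b, c, d) = (-0.9878, 0, 0, 0.1557): ad − bc = (-0.9878)(0.1557) − (0)(0) = -0.1538 ≠ 0, so the state is entangled.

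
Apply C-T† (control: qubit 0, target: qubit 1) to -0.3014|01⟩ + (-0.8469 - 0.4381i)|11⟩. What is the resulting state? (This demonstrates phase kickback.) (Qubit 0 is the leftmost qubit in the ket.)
-0.3014|01⟩ + (-0.9086 + 0.2891i)|11⟩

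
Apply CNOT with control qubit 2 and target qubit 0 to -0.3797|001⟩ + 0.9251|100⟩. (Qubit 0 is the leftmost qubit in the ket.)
0.9251|100⟩ - 0.3797|101⟩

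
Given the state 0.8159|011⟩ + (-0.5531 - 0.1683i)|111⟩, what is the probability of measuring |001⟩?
0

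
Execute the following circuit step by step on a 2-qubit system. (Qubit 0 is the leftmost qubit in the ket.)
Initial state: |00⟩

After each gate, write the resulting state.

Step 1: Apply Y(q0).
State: i|10⟩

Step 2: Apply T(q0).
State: (-1/√2 + (1/√2)i)|10⟩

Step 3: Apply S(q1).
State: (-1/√2 + (1/√2)i)|10⟩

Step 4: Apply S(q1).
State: (-1/√2 + (1/√2)i)|10⟩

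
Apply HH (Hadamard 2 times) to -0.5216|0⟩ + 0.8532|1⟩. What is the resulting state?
-0.5216|0⟩ + 0.8532|1⟩

H² = I, so an even number of Hadamards cancels: H^2 = I and the state is unchanged.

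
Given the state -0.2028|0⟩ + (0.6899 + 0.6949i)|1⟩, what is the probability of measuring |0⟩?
0.04113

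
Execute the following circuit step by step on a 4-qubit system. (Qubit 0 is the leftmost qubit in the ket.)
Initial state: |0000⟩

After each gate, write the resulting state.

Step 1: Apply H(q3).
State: 1/√2|0000⟩ + 1/√2|0001⟩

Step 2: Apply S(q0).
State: 1/√2|0000⟩ + 1/√2|0001⟩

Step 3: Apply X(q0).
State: 1/√2|1000⟩ + 1/√2|1001⟩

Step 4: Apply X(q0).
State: 1/√2|0000⟩ + 1/√2|0001⟩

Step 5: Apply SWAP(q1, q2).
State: 1/√2|0000⟩ + 1/√2|0001⟩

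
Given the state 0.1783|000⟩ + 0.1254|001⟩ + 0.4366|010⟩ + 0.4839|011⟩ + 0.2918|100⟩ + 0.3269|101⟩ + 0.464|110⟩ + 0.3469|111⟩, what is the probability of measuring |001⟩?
0.01573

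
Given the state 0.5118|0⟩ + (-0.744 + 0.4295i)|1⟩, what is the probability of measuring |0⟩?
0.2619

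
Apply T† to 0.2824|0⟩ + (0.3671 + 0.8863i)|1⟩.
0.2824|0⟩ + (0.8863 + 0.3671i)|1⟩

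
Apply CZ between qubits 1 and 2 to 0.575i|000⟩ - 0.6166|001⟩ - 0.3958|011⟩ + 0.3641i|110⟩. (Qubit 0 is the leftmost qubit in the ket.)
0.575i|000⟩ - 0.6166|001⟩ + 0.3958|011⟩ + 0.3641i|110⟩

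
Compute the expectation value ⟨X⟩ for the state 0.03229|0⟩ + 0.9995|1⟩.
0.06455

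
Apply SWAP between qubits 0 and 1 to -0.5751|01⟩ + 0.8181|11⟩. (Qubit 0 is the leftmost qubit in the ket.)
-0.5751|10⟩ + 0.8181|11⟩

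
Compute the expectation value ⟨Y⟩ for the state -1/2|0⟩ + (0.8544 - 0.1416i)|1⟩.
0.1416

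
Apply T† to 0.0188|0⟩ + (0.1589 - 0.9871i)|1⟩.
0.0188|0⟩ + (-0.5856 - 0.8103i)|1⟩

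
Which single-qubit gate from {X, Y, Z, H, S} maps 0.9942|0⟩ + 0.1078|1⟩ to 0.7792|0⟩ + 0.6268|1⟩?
H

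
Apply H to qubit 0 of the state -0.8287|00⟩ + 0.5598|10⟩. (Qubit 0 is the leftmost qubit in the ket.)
-0.1901|00⟩ - 0.9818|10⟩

H on qubit 0 mixes each pair of kets that differ only in qubit 0: amplitudes (a, b) of (|…0…⟩, |…1…⟩) become ((a + b)/√2, (a − b)/√2). Kets absent from the input have amplitude 0.
(|00⟩, |10⟩): (a, b) = (-0.8287, 0.5598) → (-0.1901, -0.9818)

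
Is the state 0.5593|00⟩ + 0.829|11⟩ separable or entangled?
Entangled

Writing the state as a|00⟩ + b|01⟩ + c|10⟩ + d|11⟩, it is a product state iff ad − bc = 0.
Here (a, b, c, d) = (0.5593, 0, 0, 0.829): ad − bc = (0.5593)(0.829) − (0)(0) = 0.4637 ≠ 0, so the state is entangled.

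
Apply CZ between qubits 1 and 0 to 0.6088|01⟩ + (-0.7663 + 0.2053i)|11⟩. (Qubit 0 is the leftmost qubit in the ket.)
0.6088|01⟩ + (0.7663 - 0.2053i)|11⟩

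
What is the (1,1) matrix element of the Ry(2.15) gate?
0.4757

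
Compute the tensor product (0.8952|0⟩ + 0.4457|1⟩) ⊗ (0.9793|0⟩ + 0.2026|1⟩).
0.8767|00⟩ + 0.1814|01⟩ + 0.4365|10⟩ + 0.0903|11⟩

amp(|b₁b₂…⟩) = product of the factor amplitudes for bits b₁, b₂, …; only kets whose every factor amplitude is nonzero survive.
|00⟩: (0.8952)(0.9793) = 0.8767
|01⟩: (0.8952)(0.2026) = 0.1814
|10⟩: (0.4457)(0.9793) = 0.4365
|11⟩: (0.4457)(0.2026) = 0.0903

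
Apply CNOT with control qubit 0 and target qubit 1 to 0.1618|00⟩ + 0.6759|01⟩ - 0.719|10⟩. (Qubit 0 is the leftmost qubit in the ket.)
0.1618|00⟩ + 0.6759|01⟩ - 0.719|11⟩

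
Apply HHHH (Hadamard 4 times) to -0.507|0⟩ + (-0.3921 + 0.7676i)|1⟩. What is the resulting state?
-0.507|0⟩ + (-0.3921 + 0.7676i)|1⟩

H² = I, so an even number of Hadamards cancels: H^4 = I and the state is unchanged.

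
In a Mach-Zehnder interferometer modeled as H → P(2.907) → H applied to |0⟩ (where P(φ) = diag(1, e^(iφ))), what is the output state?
(0.0137 + 0.1162i)|0⟩ + (0.9863 - 0.1162i)|1⟩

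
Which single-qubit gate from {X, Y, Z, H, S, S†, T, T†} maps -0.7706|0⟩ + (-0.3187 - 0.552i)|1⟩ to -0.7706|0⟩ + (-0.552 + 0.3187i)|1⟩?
S†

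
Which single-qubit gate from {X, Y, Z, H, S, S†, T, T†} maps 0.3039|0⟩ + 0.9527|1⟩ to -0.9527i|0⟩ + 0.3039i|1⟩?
Y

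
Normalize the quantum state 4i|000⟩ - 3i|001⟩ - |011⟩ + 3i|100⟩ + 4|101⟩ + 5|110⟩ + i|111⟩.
0.4558i|000⟩ - 0.3419i|001⟩ - 0.114|011⟩ + 0.3419i|100⟩ + 0.4558|101⟩ + 0.5698|110⟩ + 0.114i|111⟩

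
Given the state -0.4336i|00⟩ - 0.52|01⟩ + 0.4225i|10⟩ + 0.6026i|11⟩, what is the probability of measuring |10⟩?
0.1785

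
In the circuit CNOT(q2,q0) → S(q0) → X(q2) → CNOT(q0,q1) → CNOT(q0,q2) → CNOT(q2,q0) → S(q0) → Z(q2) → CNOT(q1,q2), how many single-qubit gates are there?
4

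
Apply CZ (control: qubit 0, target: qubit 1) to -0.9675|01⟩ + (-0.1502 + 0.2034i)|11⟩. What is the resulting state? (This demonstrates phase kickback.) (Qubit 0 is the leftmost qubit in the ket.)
-0.9675|01⟩ + (0.1502 - 0.2034i)|11⟩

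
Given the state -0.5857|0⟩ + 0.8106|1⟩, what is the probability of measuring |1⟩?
0.6571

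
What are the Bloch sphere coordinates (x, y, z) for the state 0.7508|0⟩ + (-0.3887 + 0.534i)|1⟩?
(-0.5837, 0.8019, 0.1275)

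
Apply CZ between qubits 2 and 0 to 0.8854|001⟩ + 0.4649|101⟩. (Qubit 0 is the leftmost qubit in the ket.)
0.8854|001⟩ - 0.4649|101⟩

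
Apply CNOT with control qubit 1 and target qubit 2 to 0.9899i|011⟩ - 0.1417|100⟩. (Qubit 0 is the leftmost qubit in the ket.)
0.9899i|010⟩ - 0.1417|100⟩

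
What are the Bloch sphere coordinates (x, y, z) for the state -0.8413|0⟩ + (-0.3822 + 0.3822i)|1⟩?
(0.6431, -0.6431, 0.4156)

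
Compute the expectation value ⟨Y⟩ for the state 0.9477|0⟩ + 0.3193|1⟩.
0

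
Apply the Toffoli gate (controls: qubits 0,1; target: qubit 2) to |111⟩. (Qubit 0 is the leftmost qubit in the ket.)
|110⟩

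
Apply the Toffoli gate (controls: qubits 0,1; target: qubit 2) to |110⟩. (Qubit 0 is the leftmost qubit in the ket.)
|111⟩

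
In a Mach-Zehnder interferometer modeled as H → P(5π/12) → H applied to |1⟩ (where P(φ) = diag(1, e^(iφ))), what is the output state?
(0.3706 - 0.483i)|0⟩ + (0.6294 + 0.483i)|1⟩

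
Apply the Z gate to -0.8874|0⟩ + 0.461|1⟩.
-0.8874|0⟩ - 0.461|1⟩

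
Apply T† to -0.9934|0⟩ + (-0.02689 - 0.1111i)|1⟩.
-0.9934|0⟩ + (-0.09757 - 0.05955i)|1⟩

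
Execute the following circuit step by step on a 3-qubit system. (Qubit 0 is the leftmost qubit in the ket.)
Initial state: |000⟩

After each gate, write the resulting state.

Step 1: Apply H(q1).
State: 1/√2|000⟩ + 1/√2|010⟩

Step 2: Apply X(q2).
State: 1/√2|001⟩ + 1/√2|011⟩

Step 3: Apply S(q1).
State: 1/√2|001⟩ + (1/√2)i|011⟩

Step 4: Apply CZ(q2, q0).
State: 1/√2|001⟩ + (1/√2)i|011⟩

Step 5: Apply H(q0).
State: 1/2|001⟩ + (1/2)i|011⟩ + 1/2|101⟩ + (1/2)i|111⟩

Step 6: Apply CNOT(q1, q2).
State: 1/2|001⟩ + (1/2)i|010⟩ + 1/2|101⟩ + (1/2)i|110⟩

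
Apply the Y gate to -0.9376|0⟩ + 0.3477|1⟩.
-0.3477i|0⟩ - 0.9376i|1⟩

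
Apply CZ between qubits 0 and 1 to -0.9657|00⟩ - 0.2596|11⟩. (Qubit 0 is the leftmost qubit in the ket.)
-0.9657|00⟩ + 0.2596|11⟩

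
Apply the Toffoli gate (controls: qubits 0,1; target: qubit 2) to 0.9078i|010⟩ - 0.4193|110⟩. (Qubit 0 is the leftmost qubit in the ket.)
0.9078i|010⟩ - 0.4193|111⟩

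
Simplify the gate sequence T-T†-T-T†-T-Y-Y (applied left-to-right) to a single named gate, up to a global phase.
T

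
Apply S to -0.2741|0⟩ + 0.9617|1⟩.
-0.2741|0⟩ + 0.9617i|1⟩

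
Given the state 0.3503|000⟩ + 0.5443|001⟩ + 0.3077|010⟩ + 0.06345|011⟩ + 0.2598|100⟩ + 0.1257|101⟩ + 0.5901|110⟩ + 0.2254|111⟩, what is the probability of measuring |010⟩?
0.09468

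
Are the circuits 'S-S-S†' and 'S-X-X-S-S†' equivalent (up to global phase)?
Yes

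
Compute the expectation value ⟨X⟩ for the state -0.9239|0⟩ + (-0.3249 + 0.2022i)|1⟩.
0.6004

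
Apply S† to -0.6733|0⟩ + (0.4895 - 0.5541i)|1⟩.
-0.6733|0⟩ + (-0.5541 - 0.4895i)|1⟩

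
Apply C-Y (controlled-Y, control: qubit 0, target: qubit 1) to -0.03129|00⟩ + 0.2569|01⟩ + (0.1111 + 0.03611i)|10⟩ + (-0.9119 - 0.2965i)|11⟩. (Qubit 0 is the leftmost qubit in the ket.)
-0.03129|00⟩ + 0.2569|01⟩ + (-0.2965 + 0.9119i)|10⟩ + (-0.03611 + 0.1111i)|11⟩

C-Y leaves the control-|0⟩ kets |00⟩, |01⟩ unchanged and applies Y to qubit 1 on the control-|1⟩ pair (|10⟩, |11⟩).
Y = [[0, -i], [i, 0]].
With a = amp(|10⟩) = (0.1111 + 0.03611i) and b = amp(|11⟩) = (-0.9119 - 0.2965i):
new amp(|10⟩) = (-i)·b = (-0.2965 + 0.9119i)
new amp(|11⟩) = (i)·a = (-0.03611 + 0.1111i)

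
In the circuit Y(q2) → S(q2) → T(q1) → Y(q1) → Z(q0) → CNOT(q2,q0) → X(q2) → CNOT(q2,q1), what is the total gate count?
8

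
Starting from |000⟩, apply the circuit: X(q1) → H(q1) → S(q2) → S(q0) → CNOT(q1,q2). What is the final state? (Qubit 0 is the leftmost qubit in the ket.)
1/√2|000⟩ - 1/√2|011⟩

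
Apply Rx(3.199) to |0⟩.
-0.0287|0⟩ - 0.9996i|1⟩

Rx(3.199) = [[cos(θ/2), −i·sin(θ/2)], [−i·sin(θ/2), cos(θ/2)]]; θ = 3.199, cos(θ/2) ≈ -0.0286997, sin(θ/2) ≈ 0.999588.
With a = amp(|0⟩) = 1 and b = amp(|1⟩) = 0:
new amp(|0⟩) = (-0.0286997)·a + (-0.999588i)·b = -0.0287
new amp(|1⟩) = (-0.999588i)·a + (-0.0286997)·b = -0.9996i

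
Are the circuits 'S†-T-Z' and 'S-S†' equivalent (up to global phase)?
No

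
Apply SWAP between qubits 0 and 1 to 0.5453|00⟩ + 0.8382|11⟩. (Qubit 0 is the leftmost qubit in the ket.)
0.5453|00⟩ + 0.8382|11⟩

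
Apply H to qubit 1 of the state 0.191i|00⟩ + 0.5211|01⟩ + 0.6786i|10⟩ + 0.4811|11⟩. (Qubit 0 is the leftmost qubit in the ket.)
(0.3685 + 0.1351i)|00⟩ + (-0.3685 + 0.1351i)|01⟩ + (0.3402 + 0.4798i)|10⟩ + (-0.3402 + 0.4798i)|11⟩

H on qubit 1 mixes each pair of kets that differ only in qubit 1: amplitudes (a, b) of (|…0…⟩, |…1…⟩) become ((a + b)/√2, (a − b)/√2). Kets absent from the input have amplitude 0.
(|00⟩, |01⟩): (a, b) = (0.191i, 0.5211) → ((0.3685 + 0.1351i), (-0.3685 + 0.1351i))
(|10⟩, |11⟩): (a, b) = (0.6786i, 0.4811) → ((0.3402 + 0.4798i), (-0.3402 + 0.4798i))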